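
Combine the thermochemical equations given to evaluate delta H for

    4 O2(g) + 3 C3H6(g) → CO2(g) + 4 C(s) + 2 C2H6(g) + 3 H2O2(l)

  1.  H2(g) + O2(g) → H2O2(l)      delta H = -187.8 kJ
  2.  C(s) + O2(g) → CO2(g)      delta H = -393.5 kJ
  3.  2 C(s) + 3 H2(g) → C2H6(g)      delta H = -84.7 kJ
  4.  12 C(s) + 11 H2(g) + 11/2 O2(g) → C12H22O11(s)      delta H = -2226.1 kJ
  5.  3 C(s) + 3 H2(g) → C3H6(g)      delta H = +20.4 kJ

delta H = -1187.5 kJ

eq. 1 × 3: (3)·(-187.8) = -563.4 kJ
eq. 2 as written: -393.5 kJ
eq. 3 × 2: (2)·(-84.7) = -169.4 kJ
eq. 4: not needed.
eq. 5 reversed and × 3: (-3)·(+20.4) = -61.2 kJ
delta H = (-563.4) + (-393.5) + (-169.4) + (-61.2) = -1187.5 kJ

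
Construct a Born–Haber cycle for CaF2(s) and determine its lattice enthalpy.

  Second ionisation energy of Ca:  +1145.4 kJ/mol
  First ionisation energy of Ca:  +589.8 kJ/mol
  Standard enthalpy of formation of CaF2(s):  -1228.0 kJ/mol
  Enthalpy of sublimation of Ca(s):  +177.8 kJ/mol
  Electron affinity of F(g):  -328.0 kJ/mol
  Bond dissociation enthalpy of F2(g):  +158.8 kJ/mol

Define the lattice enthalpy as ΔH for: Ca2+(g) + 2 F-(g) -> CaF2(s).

U = -2643.8 kJ/mol

ΔHf° = 1·ΔHsub + 1·(ΣIE) + 1·D(F2) + 2·EA + U
-1228.0 = 1·(+177.8) + 1·(+1735.2) + 1·(+158.8) + 2·(-328.0) + U
U = -1228.0 − (+1415.8) = -2643.8 kJ/mol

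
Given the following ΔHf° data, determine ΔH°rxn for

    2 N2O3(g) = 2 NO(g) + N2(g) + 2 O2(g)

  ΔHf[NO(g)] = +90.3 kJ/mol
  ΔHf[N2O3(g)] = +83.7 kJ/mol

Products: 2·(+90.3) + 1·(+0.0) + 2·(+0.0) = +180.6
Reactants: 2·(+83.7) = +167.4
ΔH°rxn = (+180.6) − (+167.4) = 13.2 kJ/mol

ΔH°rxn = 13.2 kJ/mol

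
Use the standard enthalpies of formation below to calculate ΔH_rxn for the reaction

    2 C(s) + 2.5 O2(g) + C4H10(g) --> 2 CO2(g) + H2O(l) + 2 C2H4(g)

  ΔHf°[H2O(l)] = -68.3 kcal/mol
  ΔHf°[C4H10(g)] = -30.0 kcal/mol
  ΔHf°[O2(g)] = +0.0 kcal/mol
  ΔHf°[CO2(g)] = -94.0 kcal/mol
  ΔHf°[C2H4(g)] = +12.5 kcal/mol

ΔH_rxn = -201.3 kcal/mol

Products: 2·(-94.0) + 1·(-68.3) + 2·(+12.5) = -231.3
Reactants: 2·(+0.0) + 5/2·(+0.0) + 1·(-30.0) = -30.0
ΔH_rxn = (-231.3) − (-30.0) = -201.3 kcal/mol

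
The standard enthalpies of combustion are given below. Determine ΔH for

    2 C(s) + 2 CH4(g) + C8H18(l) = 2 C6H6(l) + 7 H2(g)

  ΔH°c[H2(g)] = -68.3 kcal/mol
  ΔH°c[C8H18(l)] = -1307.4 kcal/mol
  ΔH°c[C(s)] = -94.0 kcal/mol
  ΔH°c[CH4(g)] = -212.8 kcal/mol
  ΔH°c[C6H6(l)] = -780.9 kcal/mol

ΔH = 118.9 kcal/mol

Using ΔH = Σ nΔHc°(reactants) − Σ nΔHc°(products):
= [2·(-94.0) + 2·(-212.8) + 1·(-1307.4)] − [2·(-780.9) + 7·(-68.3)]
= 118.9 kcal/mol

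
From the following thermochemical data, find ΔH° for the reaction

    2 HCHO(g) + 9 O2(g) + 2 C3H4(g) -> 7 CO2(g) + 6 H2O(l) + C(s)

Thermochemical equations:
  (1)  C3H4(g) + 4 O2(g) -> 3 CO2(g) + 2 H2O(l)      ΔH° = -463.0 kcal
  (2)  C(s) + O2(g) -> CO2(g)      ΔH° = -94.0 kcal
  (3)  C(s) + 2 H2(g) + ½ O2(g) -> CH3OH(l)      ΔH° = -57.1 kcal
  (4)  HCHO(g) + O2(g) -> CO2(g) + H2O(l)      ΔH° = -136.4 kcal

ΔH° = -1104.8 kcal

(1) × 2: (2)·(-463.0) = -926.0 kcal
(2) reversed: +94.0 kcal
(3): not needed.
(4) × 2: (2)·(-136.4) = -272.8 kcal
Summing the manipulated equations, ΔH° = (-926.0) + (+94.0) + (-272.8) = -1104.8 kcal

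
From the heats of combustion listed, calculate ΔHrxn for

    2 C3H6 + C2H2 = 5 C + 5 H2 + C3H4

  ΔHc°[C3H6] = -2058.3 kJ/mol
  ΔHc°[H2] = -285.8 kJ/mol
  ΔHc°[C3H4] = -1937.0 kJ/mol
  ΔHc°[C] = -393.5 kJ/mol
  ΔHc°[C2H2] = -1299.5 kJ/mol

With combustion enthalpies, reactants minus products:
= [2·(-2058.3) + 1·(-1299.5)] − [5·(-393.5) + 5·(-285.8) + 1·(-1937.0)]
= -82.6 kJ/mol

ΔHrxn = -82.6 kJ/mol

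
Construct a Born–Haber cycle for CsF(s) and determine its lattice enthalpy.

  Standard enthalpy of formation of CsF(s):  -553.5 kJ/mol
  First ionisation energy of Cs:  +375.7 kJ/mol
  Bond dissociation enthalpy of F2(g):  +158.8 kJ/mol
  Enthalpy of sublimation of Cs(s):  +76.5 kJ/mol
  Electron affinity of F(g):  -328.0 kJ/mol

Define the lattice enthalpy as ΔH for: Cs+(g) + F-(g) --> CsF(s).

ΔHf° = 1·ΔHsub + 1·(ΣIE) + 1/2·D(F2) + 1·EA + U
-553.5 = 1·(+76.5) + 1·(+375.7) + 1/2·(+158.8) + 1·(-328.0) + U
U = -553.5 − (+203.6) = -757.1 kJ/mol

U = -757.1 kJ/mol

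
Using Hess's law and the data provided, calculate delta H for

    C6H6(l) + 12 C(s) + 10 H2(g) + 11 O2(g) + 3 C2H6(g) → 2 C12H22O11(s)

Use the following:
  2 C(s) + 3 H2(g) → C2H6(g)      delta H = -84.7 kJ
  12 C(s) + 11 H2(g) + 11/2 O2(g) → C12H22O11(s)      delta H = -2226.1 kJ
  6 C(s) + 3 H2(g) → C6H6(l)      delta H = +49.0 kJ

equation 1 reversed and × 3: (-3)·(-84.7) = +254.1 kJ
equation 2 × 2: (2)·(-2226.1) = -4452.2 kJ
equation 3 reversed: -49.0 kJ
delta H = (+254.1) + (-4452.2) + (-49.0) = -4247.1 kJ

delta H = -4247.1 kJ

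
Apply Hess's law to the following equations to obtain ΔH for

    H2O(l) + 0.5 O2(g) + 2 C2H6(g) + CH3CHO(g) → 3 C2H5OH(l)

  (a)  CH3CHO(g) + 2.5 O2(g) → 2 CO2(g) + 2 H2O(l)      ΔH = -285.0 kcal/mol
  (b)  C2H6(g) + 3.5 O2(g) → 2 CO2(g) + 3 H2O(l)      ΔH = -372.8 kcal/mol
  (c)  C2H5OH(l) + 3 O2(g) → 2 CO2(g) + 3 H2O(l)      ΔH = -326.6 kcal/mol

ΔH = -50.8 kcal/mol

(a) as written (CH3CHO(g) already on the reactant side): -285.0 kcal/mol
(b) × 2 (×2 to match 2 C2H6(g) in the target): (2)·(-372.8) = -745.6 kcal/mol
(c) reversed and × 3 (C2H5OH(l) must end up as a product; scale by 3 for the 3 C2H5OH(l)): (-3)·(-326.6) = +979.8 kcal/mol
Combining the equations, ΔH = (-285.0) + (-745.6) + (+979.8) = -50.8 kcal/mol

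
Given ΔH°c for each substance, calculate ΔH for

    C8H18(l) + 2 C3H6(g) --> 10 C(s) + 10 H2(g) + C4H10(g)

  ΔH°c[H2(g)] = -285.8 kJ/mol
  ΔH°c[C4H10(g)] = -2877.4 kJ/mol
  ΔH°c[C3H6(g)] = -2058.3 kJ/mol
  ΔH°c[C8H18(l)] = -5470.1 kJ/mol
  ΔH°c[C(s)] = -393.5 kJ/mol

ΔH = 83.7 kJ/mol

With combustion enthalpies, reactants minus products:
= [1·(-5470.1) + 2·(-2058.3)] − [10·(-393.5) + 10·(-285.8) + 1·(-2877.4)]
= 83.7 kJ/mol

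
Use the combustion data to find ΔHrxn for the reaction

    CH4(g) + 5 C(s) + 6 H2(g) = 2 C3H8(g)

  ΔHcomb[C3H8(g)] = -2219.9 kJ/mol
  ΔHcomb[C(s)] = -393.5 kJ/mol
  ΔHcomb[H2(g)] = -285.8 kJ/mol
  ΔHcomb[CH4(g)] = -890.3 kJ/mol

With combustion enthalpies, reactants minus products:
= [1·(-890.3) + 5·(-393.5) + 6·(-285.8)] − [2·(-2219.9)]
= -132.8 kJ/mol

ΔHrxn = -132.8 kJ/mol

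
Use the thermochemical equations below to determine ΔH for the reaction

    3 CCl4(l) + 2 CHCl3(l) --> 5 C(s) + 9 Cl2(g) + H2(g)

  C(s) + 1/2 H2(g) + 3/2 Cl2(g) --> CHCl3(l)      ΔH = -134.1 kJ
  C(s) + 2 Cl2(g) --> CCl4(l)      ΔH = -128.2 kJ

equation 1 reversed and × 2 (CHCl3(l) must end up as a reactant; ×2 to match 2 CHCl3(l) in the target): (-2)·(-134.1) = +268.2 kJ
equation 2 reversed and × 3 (CCl4(l) must end up as a reactant; scale by 3 for the 3 CCl4(l)): (-3)·(-128.2) = +384.6 kJ
Combining the equations, ΔH = (+268.2) + (+384.6) = 652.8 kJ

ΔH = 652.8 kJ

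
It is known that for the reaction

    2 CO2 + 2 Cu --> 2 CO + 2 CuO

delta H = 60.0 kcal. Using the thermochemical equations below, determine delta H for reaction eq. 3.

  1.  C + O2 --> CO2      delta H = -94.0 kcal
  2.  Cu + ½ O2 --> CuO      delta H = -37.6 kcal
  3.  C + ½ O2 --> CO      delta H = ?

eq. 1 reversed and × 2: (-2)·(-94.0) = +188.0 kcal
eq. 2 × 2: (2)·(-37.6) = -75.2 kcal
eq. 3 × 2: contributes 2·x
+60.0 = (+188.0) + (-75.2) + 2·x
x = (+60.0 − (+112.8)) / (2) = -26.4 kcal

delta H = -26.4 kcal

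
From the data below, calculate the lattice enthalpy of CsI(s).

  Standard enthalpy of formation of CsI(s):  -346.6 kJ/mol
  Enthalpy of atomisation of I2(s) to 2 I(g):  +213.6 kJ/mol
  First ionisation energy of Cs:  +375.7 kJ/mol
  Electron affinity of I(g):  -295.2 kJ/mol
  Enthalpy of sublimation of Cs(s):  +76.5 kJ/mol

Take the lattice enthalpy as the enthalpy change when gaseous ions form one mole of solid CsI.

ΔHf° = 1·ΔHsub + 1·(ΣIE) + 1/2·D(I2) + 1·EA + U
-346.6 = 1·(+76.5) + 1·(+375.7) + 1/2·(+213.6) + 1·(-295.2) + U
U = -346.6 − (+263.8) = -610.4 kJ/mol

U = -610.4 kJ/mol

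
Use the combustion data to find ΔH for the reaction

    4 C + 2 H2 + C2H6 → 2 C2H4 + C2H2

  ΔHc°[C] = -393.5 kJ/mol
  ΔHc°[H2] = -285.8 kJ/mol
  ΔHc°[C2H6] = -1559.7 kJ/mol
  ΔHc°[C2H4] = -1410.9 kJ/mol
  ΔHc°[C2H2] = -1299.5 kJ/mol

Using ΔH = Σ nΔHc°(reactants) − Σ nΔHc°(products):
= [4·(-393.5) + 2·(-285.8) + 1·(-1559.7)] − [2·(-1410.9) + 1·(-1299.5)]
= 416.0 kJ/mol

ΔH = 416.0 kJ/mol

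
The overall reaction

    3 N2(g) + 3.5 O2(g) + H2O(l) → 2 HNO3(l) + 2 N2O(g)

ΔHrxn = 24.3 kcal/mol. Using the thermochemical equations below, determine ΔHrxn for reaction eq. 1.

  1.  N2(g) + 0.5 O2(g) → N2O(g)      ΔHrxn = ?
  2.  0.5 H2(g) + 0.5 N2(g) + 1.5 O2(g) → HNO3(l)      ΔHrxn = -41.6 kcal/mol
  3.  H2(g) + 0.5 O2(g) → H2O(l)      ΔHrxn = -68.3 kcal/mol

ΔHrxn = 19.6 kcal/mol

eq. 1 × 2 (scale by 2 for the 2 N2O(g)): contributes 2·x
eq. 2 × 2 (scale by 2 for the 2 HNO3(l)): (2)·(-41.6) = -83.2 kcal/mol
eq. 3 reversed (H2O(l) must end up as a reactant): +68.3 kcal/mol
+24.3 = (-83.2) + (+68.3) + 2·x
x = (+24.3 − (-14.9)) / (2) = 19.6 kcal/mol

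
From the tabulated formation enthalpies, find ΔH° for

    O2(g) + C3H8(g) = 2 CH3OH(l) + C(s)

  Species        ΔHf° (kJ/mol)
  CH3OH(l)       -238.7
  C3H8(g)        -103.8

ΔH° = -373.6 kJ/mol

Products: 2·(-238.7) + 1·(+0.0) = -477.4
Reactants: 1·(+0.0) + 1·(-103.8) = -103.8
ΔH° = (-477.4) − (-103.8) = -373.6 kJ/mol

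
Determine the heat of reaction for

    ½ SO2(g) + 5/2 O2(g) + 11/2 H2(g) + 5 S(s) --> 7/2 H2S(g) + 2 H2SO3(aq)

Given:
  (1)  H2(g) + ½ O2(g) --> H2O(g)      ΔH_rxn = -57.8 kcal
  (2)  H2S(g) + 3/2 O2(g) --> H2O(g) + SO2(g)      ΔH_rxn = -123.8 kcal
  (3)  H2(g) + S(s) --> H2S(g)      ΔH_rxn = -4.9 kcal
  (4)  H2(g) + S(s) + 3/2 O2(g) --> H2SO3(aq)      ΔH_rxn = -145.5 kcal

ΔH_rxn = -272.7 kcal

(1) × 1/2: (1/2)·(-57.8) = -28.9 kcal
(2) reversed and × 1/2 (reverse to put SO2(g) on the reactant side; scale by 1/2 for the 1/2 SO2(g)): (-1/2)·(-123.8) = +61.9 kcal
(3) × 3: (3)·(-4.9) = -14.7 kcal
(4) × 2 (×2 to match 2 H2SO3(aq) in the target): (2)·(-145.5) = -291.0 kcal
By Hess's law, ΔH_rxn = (-28.9) + (+61.9) + (-14.7) + (-291.0) = -272.7 kcal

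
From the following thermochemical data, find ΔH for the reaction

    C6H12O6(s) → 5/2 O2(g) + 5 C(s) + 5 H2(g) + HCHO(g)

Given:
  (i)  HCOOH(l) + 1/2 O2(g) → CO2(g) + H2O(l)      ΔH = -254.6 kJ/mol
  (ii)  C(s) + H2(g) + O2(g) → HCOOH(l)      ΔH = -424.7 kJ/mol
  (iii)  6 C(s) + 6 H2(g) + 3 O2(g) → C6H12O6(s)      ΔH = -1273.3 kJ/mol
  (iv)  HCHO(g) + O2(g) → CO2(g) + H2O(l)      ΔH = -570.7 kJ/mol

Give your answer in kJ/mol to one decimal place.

(i) as written: -254.6 kJ/mol
(ii) as written: -424.7 kJ/mol
(iii) reversed: +1273.3 kJ/mol
(iv) reversed: +570.7 kJ/mol
ΔH = (-254.6) + (-424.7) + (+1273.3) + (+570.7) = 1164.7 kJ/mol

ΔH = 1164.7 kJ/mol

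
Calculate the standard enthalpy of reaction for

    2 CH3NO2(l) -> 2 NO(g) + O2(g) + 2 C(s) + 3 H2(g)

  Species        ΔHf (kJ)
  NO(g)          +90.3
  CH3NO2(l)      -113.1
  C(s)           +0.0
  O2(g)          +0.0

ΔH°rxn = Σ nΔHf°(products) − Σ nΔHf°(reactants).
Products: 2·(+90.3) + 1·(+0.0) + 2·(+0.0) + 3·(+0.0) = +180.6
Reactants: 2·(-113.1) = -226.2
ΔH° = (+180.6) − (-226.2) = 406.8 kJ

ΔH° = 406.8 kJ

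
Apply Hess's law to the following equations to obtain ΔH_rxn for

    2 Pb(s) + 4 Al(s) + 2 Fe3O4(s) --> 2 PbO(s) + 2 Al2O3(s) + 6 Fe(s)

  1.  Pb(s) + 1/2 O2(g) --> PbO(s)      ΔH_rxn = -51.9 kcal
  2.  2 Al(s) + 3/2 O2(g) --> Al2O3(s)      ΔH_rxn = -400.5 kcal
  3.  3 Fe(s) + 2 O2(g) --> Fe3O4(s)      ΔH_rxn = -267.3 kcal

ΔH_rxn = -370.2 kcal

eq. 1 × 2 (scale by 2 for the 2 PbO(s)): (2)·(-51.9) = -103.8 kcal
eq. 2 × 2 (×2 to match 2 Al2O3(s) in the target): (2)·(-400.5) = -801.0 kcal
eq. 3 reversed and × 2 (reverse to put Fe3O4(s) on the reactant side; scale by 2 for the 2 Fe3O4(s)): (-2)·(-267.3) = +534.6 kcal
Since enthalpy is a state function, ΔH_rxn = (2)·(-51.9) + (2)·(-400.5) + (-2)·(-267.3) = -370.2 kcal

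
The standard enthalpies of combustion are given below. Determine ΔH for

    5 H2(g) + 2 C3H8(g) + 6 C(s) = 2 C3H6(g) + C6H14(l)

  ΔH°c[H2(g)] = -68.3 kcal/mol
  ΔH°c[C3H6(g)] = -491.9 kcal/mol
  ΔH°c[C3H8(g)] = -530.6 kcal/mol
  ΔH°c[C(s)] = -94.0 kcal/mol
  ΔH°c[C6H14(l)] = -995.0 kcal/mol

ΔH = 12.1 kcal/mol

With combustion enthalpies, reactants minus products:
= [5·(-68.3) + 2·(-530.6) + 6·(-94.0)] − [2·(-491.9) + 1·(-995.0)]
= 12.1 kcal/mol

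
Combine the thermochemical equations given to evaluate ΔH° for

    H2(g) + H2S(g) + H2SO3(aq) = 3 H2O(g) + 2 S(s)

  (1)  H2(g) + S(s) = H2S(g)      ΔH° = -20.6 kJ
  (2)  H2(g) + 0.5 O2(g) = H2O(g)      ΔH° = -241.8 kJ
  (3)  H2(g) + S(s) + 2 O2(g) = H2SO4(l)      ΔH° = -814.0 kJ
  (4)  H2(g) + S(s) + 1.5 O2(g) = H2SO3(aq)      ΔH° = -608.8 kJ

(1) reversed (H2S(g) must end up as a reactant): +20.6 kJ
(2) × 3 (scale by 3 for the 3 H2O(g)): (3)·(-241.8) = -725.4 kJ
(3): not needed (H2SO4(l) appears nowhere else).
(4) reversed (H2SO3(aq) must end up as a reactant): +608.8 kJ
Summing the manipulated equations, ΔH° = (-1)·(-20.6) + (3)·(-241.8) + (-1)·(-608.8) = -96.0 kJ

ΔH° = -96.0 kJ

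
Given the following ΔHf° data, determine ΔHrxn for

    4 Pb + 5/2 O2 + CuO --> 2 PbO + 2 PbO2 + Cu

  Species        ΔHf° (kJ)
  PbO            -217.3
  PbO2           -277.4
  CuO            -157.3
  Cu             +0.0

Products: 2·(-217.3) + 2·(-277.4) + 1·(+0.0) = -989.4
Reactants: 4·(+0.0) + 5/2·(+0.0) + 1·(-157.3) = -157.3
ΔHrxn = (-989.4) − (-157.3) = -832.1 kJ

ΔHrxn = -832.1 kJ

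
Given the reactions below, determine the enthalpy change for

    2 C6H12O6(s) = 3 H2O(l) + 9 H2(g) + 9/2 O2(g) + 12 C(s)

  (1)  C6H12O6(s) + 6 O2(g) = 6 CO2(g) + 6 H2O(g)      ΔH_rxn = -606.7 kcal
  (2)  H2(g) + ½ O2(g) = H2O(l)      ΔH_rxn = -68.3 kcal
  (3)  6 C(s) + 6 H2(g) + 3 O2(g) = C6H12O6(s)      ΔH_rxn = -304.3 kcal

ΔH_rxn = 403.7 kcal

(1): not needed (CO2(g) appears nowhere else).
(2) × 3 (scale by 3 for the 3 H2O(l)): (3)·(-68.3) = -204.9 kcal
(3) reversed and × 2 (reverse to put C(s) on the product side; scale by 2 for the 12 C(s)): (-2)·(-304.3) = +608.6 kcal
Summing the manipulated equations, ΔH_rxn = (-204.9) + (+608.6) = 403.7 kcal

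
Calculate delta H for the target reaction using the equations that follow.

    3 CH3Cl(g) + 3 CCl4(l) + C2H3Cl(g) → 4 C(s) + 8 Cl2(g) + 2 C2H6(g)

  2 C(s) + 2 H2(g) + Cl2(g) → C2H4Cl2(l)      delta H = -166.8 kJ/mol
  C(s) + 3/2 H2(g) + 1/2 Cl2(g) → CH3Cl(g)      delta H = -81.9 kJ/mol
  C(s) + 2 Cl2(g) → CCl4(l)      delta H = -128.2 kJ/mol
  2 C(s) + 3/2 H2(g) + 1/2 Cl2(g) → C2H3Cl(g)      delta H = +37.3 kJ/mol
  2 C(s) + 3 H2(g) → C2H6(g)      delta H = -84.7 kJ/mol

delta H = 423.6 kJ/mol

equation 1: not needed (C2H4Cl2(l) appears nowhere else).
equation 2 reversed and × 3 (reverse to put CH3Cl(g) on the reactant side; ×3 to match 3 CH3Cl(g) in the target): (-3)·(-81.9) = +245.7 kJ/mol
equation 3 reversed and × 3 (CCl4(l) must end up as a reactant; scale by 3 for the 3 CCl4(l)): (-3)·(-128.2) = +384.6 kJ/mol
equation 4 reversed (C2H3Cl(g) must end up as a reactant): -37.3 kJ/mol
equation 5 × 2 (×2 to match 2 C2H6(g) in the target): (2)·(-84.7) = -169.4 kJ/mol
delta H = (+245.7) + (+384.6) + (-37.3) + (-169.4) = 423.6 kJ/mol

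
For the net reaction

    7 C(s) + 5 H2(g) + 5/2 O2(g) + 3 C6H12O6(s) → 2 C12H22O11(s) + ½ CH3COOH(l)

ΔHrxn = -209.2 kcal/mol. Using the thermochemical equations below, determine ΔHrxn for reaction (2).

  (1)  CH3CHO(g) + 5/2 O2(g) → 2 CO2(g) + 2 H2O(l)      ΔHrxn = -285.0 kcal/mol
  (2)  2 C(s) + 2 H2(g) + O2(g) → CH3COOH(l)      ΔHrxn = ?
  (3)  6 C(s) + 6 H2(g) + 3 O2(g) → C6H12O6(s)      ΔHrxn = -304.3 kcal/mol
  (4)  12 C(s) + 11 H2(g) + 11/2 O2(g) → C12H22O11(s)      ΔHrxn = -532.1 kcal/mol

ΔHrxn = -115.8 kcal/mol

(1): not needed.
(2) × 1/2: contributes 1/2·x
(3) reversed and × 3: (-3)·(-304.3) = +912.9 kcal/mol
(4) × 2: (2)·(-532.1) = -1064.2 kcal/mol
-209.2 = (+912.9) + (-1064.2) + 1/2·x
x = (-209.2 − (-151.3)) / (1/2) = -115.8 kcal/mol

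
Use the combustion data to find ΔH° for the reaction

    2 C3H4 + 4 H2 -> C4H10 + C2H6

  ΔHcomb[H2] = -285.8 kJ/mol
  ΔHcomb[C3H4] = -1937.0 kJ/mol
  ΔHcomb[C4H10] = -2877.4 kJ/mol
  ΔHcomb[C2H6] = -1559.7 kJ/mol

ΔH° = -580.1 kJ/mol

Using ΔH = Σ nΔHc°(reactants) − Σ nΔHc°(products):
= [2·(-1937.0) + 4·(-285.8)] − [1·(-2877.4) + 1·(-1559.7)]
= -580.1 kJ/mol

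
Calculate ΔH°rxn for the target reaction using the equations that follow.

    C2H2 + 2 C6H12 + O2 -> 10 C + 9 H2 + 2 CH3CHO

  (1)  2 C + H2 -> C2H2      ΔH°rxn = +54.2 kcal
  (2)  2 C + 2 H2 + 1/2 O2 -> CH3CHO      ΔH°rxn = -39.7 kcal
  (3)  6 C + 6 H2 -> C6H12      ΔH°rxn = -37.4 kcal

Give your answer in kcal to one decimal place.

(1) reversed (C2H2 must end up as a reactant): -54.2 kcal
(2) × 2 (scale by 2 for the 2 CH3CHO): (2)·(-39.7) = -79.4 kcal
(3) reversed and × 2 (C6H12 must end up as a reactant; ×2 to match 2 C6H12 in the target): (-2)·(-37.4) = +74.8 kcal
ΔH°rxn = (-1)·(+54.2) + (2)·(-39.7) + (-2)·(-37.4) = -58.8 kcal

ΔH°rxn = -58.8 kcal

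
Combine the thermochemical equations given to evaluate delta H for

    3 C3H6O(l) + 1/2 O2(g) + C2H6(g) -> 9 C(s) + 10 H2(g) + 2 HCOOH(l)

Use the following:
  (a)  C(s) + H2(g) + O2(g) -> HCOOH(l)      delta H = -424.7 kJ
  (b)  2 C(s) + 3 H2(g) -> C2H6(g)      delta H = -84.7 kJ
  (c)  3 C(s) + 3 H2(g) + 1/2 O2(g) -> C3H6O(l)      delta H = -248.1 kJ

delta H = -20.4 kJ

(a) × 2 (×2 to match 2 HCOOH(l) in the target): (2)·(-424.7) = -849.4 kJ
(b) reversed (C2H6(g) must end up as a reactant): +84.7 kJ
(c) reversed and × 3 (reverse to put C3H6O(l) on the reactant side; ×3 to match 3 C3H6O(l) in the target): (-3)·(-248.1) = +744.3 kJ
Summing the manipulated equations, delta H = (2)·(-424.7) + (-1)·(-84.7) + (-3)·(-248.1) = -20.4 kJ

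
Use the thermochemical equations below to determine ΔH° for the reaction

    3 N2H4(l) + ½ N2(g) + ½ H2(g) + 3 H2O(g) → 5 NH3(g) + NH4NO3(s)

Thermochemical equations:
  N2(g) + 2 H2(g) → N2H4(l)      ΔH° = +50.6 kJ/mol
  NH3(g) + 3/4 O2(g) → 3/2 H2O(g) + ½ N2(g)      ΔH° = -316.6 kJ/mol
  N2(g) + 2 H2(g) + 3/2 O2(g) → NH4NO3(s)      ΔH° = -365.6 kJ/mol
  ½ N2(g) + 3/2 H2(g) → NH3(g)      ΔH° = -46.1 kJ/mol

equation 1 reversed and × 3: (-3)·(+50.6) = -151.8 kJ/mol
equation 2 reversed and × 2: (-2)·(-316.6) = +633.2 kJ/mol
equation 3 as written: -365.6 kJ/mol
equation 4 × 3: (3)·(-46.1) = -138.3 kJ/mol
ΔH° = (-3)·(+50.6) + (-2)·(-316.6) + (1)·(-365.6) + (3)·(-46.1) = -22.5 kJ/mol

ΔH° = -22.5 kJ/mol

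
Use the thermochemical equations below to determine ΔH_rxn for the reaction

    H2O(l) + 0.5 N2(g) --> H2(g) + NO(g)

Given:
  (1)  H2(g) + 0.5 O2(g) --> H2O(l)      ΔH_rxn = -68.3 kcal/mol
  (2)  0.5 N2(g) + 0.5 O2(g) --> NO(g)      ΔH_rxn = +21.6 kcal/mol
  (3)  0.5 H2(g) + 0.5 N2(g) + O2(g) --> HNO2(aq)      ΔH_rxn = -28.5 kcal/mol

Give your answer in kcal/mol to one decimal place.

(1) reversed: +68.3 kcal/mol
(2) as written: +21.6 kcal/mol
(3): not needed.
ΔH_rxn = (-1)·(-68.3) + (1)·(+21.6) = 89.9 kcal/mol

ΔH_rxn = 89.9 kcal/mol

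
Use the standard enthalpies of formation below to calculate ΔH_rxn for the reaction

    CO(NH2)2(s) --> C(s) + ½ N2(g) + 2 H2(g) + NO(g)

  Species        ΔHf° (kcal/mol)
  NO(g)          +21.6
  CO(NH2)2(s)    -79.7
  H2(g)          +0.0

Products: 1·(+0.0) + 1/2·(+0.0) + 2·(+0.0) + 1·(+21.6) = +21.6
Reactants: 1·(-79.7) = -79.7
ΔH_rxn = (+21.6) − (-79.7) = 101.3 kcal/mol

ΔH_rxn = 101.3 kcal/mol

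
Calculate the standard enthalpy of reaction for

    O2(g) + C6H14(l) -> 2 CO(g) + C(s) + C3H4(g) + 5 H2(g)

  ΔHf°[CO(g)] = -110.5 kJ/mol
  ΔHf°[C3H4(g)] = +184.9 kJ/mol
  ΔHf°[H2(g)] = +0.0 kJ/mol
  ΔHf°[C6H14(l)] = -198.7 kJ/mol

Products: 2·(-110.5) + 1·(+0.0) + 1·(+184.9) + 5·(+0.0) = -36.1
Reactants: 1·(+0.0) + 1·(-198.7) = -198.7
ΔH° = (-36.1) − (-198.7) = 162.6 kJ/mol

ΔH° = 162.6 kJ/mol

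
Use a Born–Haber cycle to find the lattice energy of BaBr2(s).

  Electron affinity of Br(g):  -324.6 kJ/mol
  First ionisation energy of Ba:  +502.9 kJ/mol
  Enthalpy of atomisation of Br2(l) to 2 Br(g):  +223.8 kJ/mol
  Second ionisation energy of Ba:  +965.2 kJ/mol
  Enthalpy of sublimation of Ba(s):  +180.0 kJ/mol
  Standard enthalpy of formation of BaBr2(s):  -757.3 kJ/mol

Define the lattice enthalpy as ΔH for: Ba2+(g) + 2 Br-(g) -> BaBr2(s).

U = -1980.0 kJ/mol

ΔHf° = 1·ΔHsub + 1·(ΣIE) + 1·D(Br2) + 2·EA + U
-757.3 = 1·(+180.0) + 1·(+1468.1) + 1·(+223.8) + 2·(-324.6) + U
U = -757.3 − (+1222.7) = -1980.0 kJ/mol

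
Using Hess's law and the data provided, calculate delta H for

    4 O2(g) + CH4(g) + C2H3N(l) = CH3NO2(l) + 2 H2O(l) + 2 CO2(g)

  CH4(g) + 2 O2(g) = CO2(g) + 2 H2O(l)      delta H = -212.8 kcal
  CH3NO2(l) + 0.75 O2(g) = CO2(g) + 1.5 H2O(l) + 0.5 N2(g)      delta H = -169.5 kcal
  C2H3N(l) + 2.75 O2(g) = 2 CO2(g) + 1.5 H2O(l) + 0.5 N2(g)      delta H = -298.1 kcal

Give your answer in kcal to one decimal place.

delta H = -341.4 kcal

equation 1 as written: -212.8 kcal
equation 2 reversed: +169.5 kcal
equation 3 as written: -298.1 kcal
Summing the manipulated equations, delta H = (1)·(-212.8) + (-1)·(-169.5) + (1)·(-298.1) = -341.4 kcal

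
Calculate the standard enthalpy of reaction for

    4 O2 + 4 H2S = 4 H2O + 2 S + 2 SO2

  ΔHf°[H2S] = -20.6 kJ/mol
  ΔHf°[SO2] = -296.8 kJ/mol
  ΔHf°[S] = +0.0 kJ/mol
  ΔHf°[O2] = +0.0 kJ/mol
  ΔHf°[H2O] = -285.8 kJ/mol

ΔH_rxn = -1654.4 kJ/mol

Products: 4·(-285.8) + 2·(+0.0) + 2·(-296.8) = -1736.8
Reactants: 4·(+0.0) + 4·(-20.6) = -82.4
ΔH_rxn = (-1736.8) − (-82.4) = -1654.4 kJ/mol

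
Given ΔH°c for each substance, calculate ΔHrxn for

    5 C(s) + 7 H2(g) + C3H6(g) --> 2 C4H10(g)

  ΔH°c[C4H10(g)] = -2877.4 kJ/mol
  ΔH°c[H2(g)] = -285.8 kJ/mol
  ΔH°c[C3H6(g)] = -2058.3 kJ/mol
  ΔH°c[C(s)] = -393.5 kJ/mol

ΔHrxn = -271.6 kJ/mol

Using ΔH = Σ nΔHc°(reactants) − Σ nΔHc°(products):
= [5·(-393.5) + 7·(-285.8) + 1·(-2058.3)] − [2·(-2877.4)]
= -271.6 kJ/mol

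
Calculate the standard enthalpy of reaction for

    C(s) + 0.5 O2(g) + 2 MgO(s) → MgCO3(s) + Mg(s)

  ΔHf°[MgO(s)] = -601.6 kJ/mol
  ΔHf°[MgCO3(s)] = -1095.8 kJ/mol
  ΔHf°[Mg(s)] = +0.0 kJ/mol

ΔH_rxn = 107.4 kJ/mol

ΔH°rxn = Σ nΔHf°(products) − Σ nΔHf°(reactants).
Products: 1·(-1095.8) + 1·(+0.0) = -1095.8
Reactants: 1·(+0.0) + 1/2·(+0.0) + 2·(-601.6) = -1203.2
ΔH_rxn = (-1095.8) − (-1203.2) = 107.4 kJ/mol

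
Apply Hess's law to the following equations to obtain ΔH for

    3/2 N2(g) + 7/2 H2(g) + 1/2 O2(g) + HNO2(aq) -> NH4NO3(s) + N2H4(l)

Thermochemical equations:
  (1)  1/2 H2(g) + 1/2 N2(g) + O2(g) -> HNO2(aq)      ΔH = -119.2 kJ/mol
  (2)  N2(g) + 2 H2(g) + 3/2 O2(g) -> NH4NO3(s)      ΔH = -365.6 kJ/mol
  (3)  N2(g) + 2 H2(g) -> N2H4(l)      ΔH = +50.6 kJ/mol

(1) reversed: +119.2 kJ/mol
(2) as written: -365.6 kJ/mol
(3) as written: +50.6 kJ/mol
ΔH = (-1)·(-119.2) + (1)·(-365.6) + (1)·(+50.6) = -195.8 kJ/mol

ΔH = -195.8 kJ/mol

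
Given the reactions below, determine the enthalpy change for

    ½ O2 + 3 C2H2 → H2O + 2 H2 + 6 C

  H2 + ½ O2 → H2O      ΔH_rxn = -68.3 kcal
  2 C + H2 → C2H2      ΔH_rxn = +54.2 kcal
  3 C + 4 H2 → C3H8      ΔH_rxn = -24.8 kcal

ΔH_rxn = -230.9 kcal

equation 1 as written: -68.3 kcal
equation 2 reversed and × 3: (-3)·(+54.2) = -162.6 kcal
equation 3: not needed.
ΔH_rxn = (-68.3) + (-162.6) = -230.9 kcal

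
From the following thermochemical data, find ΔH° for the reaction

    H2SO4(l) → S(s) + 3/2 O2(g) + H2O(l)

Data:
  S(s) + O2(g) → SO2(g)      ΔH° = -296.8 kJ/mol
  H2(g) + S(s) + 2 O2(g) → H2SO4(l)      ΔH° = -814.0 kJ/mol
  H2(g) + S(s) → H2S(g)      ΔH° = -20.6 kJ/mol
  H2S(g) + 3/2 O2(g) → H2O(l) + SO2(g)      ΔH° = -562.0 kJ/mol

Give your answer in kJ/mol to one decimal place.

equation 1 reversed: +296.8 kJ/mol
equation 2 reversed: +814.0 kJ/mol
equation 3 as written: -20.6 kJ/mol
equation 4 as written: -562.0 kJ/mol
By Hess's law, ΔH° = (-1)·(-296.8) + (-1)·(-814.0) + (1)·(-20.6) + (1)·(-562.0) = 528.2 kJ/mol

ΔH° = 528.2 kJ/mol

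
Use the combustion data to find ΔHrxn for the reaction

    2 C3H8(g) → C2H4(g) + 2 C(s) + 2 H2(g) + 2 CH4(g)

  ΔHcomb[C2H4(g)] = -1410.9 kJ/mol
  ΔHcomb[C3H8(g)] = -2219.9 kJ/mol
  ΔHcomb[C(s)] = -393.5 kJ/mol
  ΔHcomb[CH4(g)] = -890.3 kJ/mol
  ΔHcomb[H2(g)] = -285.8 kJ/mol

With combustion enthalpies, reactants minus products:
= [2·(-2219.9)] − [1·(-1410.9) + 2·(-393.5) + 2·(-285.8) + 2·(-890.3)]
= 110.3 kJ/mol

ΔHrxn = 110.3 kJ/mol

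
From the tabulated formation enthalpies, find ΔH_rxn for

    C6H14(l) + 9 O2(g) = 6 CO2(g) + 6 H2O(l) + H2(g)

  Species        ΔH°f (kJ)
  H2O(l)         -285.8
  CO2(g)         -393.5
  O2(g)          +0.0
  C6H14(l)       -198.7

ΔH_rxn = -3877.1 kJ

Products: 6·(-393.5) + 6·(-285.8) + 1·(+0.0) = -4075.8
Reactants: 1·(-198.7) + 9·(+0.0) = -198.7
ΔH_rxn = (-4075.8) − (-198.7) = -3877.1 kJ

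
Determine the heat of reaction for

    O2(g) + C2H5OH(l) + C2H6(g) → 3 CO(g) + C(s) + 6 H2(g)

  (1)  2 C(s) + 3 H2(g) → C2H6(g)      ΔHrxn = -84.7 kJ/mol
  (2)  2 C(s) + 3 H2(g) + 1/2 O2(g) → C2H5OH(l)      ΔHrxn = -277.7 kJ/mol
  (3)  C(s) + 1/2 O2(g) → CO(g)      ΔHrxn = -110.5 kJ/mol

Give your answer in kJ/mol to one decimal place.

ΔHrxn = 30.9 kJ/mol

(1) reversed (C2H6(g) must end up as a reactant): +84.7 kJ/mol
(2) reversed (reverse to put C2H5OH(l) on the reactant side): +277.7 kJ/mol
(3) × 3 (×3 to match 3 CO(g) in the target): (3)·(-110.5) = -331.5 kJ/mol
Combining the equations, ΔHrxn = (+84.7) + (+277.7) + (-331.5) = 30.9 kJ/mol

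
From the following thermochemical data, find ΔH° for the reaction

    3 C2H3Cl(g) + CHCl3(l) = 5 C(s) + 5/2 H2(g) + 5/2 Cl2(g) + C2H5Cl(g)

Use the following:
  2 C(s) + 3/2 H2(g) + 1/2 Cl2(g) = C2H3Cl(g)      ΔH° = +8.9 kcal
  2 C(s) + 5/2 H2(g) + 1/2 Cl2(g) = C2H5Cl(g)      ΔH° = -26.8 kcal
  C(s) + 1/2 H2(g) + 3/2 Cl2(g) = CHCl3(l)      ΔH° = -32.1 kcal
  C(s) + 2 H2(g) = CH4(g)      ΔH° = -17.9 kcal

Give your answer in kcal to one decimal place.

equation 1 reversed and × 3 (C2H3Cl(g) must end up as a reactant; scale by 3 for the 3 C2H3Cl(g)): (-3)·(+8.9) = -26.7 kcal
equation 2 as written (C2H5Cl(g) already on the product side): -26.8 kcal
equation 3 reversed (CHCl3(l) must end up as a reactant): +32.1 kcal
equation 4: not needed (CH4(g) appears nowhere else).
Since enthalpy is a state function, ΔH° = (-3)·(+8.9) + (1)·(-26.8) + (-1)·(-32.1) = -21.4 kcal

ΔH° = -21.4 kcal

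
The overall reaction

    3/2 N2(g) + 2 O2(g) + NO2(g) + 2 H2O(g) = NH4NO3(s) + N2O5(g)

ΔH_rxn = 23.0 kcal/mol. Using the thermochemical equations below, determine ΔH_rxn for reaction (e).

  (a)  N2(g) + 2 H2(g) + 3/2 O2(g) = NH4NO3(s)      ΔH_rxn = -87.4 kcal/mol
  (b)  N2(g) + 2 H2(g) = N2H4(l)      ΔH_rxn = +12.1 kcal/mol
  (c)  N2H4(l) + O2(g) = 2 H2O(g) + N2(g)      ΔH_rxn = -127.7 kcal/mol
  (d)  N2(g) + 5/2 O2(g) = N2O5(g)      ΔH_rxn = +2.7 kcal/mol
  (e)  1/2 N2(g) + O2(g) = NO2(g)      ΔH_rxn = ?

(a) as written: -87.4 kcal/mol
(b) reversed: -12.1 kcal/mol
(c) reversed: +127.7 kcal/mol
(d) as written: +2.7 kcal/mol
(e) reversed: contributes −x
+23.0 = (-87.4) + (-12.1) + (+127.7) + (+2.7) − x
x = (+23.0 − (+30.9)) / (-1) = 7.9 kcal/mol

ΔH_rxn = 7.9 kcal/mol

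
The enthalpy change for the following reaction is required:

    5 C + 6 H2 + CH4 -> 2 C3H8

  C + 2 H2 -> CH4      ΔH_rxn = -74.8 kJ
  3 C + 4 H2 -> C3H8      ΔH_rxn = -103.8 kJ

ΔH_rxn = -132.8 kJ

equation 1 reversed: +74.8 kJ
equation 2 × 2: (2)·(-103.8) = -207.6 kJ
By Hess's law, ΔH_rxn = (+74.8) + (-207.6) = -132.8 kJ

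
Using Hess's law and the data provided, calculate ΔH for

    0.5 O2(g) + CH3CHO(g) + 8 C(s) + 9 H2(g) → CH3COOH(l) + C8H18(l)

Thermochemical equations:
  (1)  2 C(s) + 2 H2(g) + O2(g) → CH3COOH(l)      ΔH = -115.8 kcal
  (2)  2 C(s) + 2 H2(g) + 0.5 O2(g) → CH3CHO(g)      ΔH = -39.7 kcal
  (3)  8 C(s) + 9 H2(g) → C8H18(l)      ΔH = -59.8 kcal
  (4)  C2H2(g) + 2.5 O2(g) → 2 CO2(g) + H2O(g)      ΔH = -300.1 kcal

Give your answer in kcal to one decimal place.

(1) as written: -115.8 kcal
(2) reversed: +39.7 kcal
(3) as written: -59.8 kcal
(4): not needed.
By Hess's law, ΔH = (1)·(-115.8) + (-1)·(-39.7) + (1)·(-59.8) = -135.9 kcal

ΔH = -135.9 kcal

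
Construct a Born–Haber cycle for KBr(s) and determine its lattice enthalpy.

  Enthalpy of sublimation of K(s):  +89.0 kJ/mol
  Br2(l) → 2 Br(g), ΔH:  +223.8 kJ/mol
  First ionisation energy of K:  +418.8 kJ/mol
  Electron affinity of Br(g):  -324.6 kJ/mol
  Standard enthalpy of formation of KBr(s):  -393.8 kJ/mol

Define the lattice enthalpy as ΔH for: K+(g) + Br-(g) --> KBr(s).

U = -688.9 kJ/mol

ΔHf° = 1·ΔHsub + 1·(ΣIE) + 1/2·D(Br2) + 1·EA + U
-393.8 = 1·(+89.0) + 1·(+418.8) + 1/2·(+223.8) + 1·(-324.6) + U
U = -393.8 − (+295.1) = -688.9 kJ/mol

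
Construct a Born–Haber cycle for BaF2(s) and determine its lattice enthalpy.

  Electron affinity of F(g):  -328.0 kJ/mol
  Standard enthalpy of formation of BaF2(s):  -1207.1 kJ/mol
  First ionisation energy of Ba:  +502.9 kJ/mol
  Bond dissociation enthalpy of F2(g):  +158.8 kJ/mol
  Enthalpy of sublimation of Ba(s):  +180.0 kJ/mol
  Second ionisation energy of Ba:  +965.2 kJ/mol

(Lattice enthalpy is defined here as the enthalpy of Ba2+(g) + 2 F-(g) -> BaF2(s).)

ΔHf° = 1·ΔHsub + 1·(ΣIE) + 1·D(F2) + 2·EA + U
-1207.1 = 1·(+180.0) + 1·(+1468.1) + 1·(+158.8) + 2·(-328.0) + U
U = -1207.1 − (+1150.9) = -2358.0 kJ/mol

U = -2358.0 kJ/mol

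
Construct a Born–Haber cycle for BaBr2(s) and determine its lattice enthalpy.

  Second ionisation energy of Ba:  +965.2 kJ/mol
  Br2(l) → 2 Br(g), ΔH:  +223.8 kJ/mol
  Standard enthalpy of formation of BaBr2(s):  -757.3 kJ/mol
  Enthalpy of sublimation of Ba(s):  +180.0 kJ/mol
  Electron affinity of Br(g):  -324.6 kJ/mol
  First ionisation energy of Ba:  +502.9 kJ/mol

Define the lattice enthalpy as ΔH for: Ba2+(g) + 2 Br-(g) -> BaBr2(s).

U = -1980.0 kJ/mol

ΔHf° = 1·ΔHsub + 1·(ΣIE) + 1·D(Br2) + 2·EA + U
-757.3 = 1·(+180.0) + 1·(+1468.1) + 1·(+223.8) + 2·(-324.6) + U
U = -757.3 − (+1222.7) = -1980.0 kJ/mol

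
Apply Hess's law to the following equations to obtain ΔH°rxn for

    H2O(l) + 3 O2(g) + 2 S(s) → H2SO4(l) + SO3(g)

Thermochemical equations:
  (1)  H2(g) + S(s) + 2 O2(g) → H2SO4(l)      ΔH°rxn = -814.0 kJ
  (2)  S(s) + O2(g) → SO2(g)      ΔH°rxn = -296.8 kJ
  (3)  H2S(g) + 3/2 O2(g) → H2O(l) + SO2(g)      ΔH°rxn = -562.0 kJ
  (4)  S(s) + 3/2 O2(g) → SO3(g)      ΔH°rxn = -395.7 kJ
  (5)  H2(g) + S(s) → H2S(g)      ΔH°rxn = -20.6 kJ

ΔH°rxn = -923.9 kJ

(1) as written (H2SO4(l) already on the product side): -814.0 kJ
(2) as written: -296.8 kJ
(3) reversed (reverse to put H2O(l) on the reactant side): +562.0 kJ
(4) as written (SO3(g) already on the product side): -395.7 kJ
(5) reversed: +20.6 kJ
By Hess's law, ΔH°rxn = (1)·(-814.0) + (1)·(-296.8) + (-1)·(-562.0) + (1)·(-395.7) + (-1)·(-20.6) = -923.9 kJ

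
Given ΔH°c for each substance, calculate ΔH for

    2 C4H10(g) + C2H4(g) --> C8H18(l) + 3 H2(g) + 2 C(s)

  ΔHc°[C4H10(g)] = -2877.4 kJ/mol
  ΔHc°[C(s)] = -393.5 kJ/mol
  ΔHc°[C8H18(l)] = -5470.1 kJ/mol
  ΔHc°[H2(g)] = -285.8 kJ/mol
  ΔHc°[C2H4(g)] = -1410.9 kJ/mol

Using ΔH = Σ nΔHc°(reactants) − Σ nΔHc°(products):
= [2·(-2877.4) + 1·(-1410.9)] − [1·(-5470.1) + 3·(-285.8) + 2·(-393.5)]
= -51.2 kJ/mol

ΔH = -51.2 kJ/mol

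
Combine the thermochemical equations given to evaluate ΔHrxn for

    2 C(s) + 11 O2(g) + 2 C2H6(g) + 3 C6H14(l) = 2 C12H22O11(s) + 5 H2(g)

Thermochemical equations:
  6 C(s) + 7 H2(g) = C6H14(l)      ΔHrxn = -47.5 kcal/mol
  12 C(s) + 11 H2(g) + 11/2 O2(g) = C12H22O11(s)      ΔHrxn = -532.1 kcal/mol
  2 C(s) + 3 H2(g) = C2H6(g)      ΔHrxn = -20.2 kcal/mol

equation 1 reversed and × 3 (reverse to put C6H14(l) on the reactant side; ×3 to match 3 C6H14(l) in the target): (-3)·(-47.5) = +142.5 kcal/mol
equation 2 × 2 (scale by 2 for the 2 C12H22O11(s)): (2)·(-532.1) = -1064.2 kcal/mol
equation 3 reversed and × 2 (C2H6(g) must end up as a reactant; ×2 to match 2 C2H6(g) in the target): (-2)·(-20.2) = +40.4 kcal/mol
By Hess's law, ΔHrxn = (-3)·(-47.5) + (2)·(-532.1) + (-2)·(-20.2) = -881.3 kcal/mol

ΔHrxn = -881.3 kcal/mol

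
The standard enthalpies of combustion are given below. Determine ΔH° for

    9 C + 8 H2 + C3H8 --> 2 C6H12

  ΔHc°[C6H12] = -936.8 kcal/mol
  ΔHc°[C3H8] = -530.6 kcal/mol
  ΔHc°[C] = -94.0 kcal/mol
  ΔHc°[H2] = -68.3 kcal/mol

ΔH° = -49.4 kcal/mol

With combustion enthalpies, reactants minus products:
= [9·(-94.0) + 8·(-68.3) + 1·(-530.6)] − [2·(-936.8)]
= -49.4 kcal/mol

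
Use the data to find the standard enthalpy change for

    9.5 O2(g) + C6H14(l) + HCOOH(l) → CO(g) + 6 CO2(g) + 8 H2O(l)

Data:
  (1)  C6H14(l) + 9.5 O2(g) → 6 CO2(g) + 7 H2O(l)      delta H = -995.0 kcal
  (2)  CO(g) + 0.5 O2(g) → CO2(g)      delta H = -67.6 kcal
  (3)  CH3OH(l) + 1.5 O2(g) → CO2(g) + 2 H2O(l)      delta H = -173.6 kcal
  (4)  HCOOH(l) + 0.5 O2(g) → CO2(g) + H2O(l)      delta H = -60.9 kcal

delta H = -988.3 kcal

(1) as written: -995.0 kcal
(2) reversed: +67.6 kcal
(3): not needed.
(4) as written: -60.9 kcal
Summing the manipulated equations, delta H = (-995.0) + (+67.6) + (-60.9) = -988.3 kcal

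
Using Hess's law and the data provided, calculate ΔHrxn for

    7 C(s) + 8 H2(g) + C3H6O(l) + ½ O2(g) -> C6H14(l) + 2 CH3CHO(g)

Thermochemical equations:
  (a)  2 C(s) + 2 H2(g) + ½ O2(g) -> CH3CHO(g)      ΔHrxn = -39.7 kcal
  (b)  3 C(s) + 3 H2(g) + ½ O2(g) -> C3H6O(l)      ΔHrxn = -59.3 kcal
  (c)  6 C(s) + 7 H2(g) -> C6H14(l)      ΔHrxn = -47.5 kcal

ΔHrxn = -67.6 kcal

(a) × 2: (2)·(-39.7) = -79.4 kcal
(b) reversed: +59.3 kcal
(c) as written: -47.5 kcal
Summing the manipulated equations, ΔHrxn = (-79.4) + (+59.3) + (-47.5) = -67.6 kcal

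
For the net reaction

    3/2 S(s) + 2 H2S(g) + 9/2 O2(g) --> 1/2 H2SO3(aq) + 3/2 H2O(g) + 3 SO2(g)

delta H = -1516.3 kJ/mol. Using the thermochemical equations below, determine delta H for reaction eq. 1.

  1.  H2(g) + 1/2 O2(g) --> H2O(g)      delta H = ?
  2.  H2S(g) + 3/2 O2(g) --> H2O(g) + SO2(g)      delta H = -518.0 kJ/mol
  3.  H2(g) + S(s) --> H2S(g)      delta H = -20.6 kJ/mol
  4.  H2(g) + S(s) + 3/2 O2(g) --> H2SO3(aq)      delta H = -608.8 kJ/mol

eq. 1 reversed and × 3/2: contributes −3/2·x
eq. 2 × 3 (×3 to match 3 SO2(g) in the target): (3)·(-518.0) = -1554.0 kJ/mol
eq. 3 as written: -20.6 kJ/mol
eq. 4 × 1/2 (scale by 1/2 for the 1/2 H2SO3(aq)): (1/2)·(-608.8) = -304.4 kJ/mol
-1516.3 = (-1554.0) + (-20.6) + (-304.4) − 3/2·x
x = (-1516.3 − (-1879.0)) / (-3/2) = -241.8 kJ/mol

delta H = -241.8 kJ/mol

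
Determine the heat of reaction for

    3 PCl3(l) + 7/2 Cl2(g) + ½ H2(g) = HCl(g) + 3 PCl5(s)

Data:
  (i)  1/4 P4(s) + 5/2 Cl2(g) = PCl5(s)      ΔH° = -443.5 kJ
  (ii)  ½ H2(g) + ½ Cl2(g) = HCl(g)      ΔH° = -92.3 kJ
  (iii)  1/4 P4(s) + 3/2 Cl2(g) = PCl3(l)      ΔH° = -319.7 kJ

(i) × 3: (3)·(-443.5) = -1330.5 kJ
(ii) as written: -92.3 kJ
(iii) reversed and × 3: (-3)·(-319.7) = +959.1 kJ
Combining the equations, ΔH° = (3)·(-443.5) + (1)·(-92.3) + (-3)·(-319.7) = -463.7 kJ

ΔH° = -463.7 kJ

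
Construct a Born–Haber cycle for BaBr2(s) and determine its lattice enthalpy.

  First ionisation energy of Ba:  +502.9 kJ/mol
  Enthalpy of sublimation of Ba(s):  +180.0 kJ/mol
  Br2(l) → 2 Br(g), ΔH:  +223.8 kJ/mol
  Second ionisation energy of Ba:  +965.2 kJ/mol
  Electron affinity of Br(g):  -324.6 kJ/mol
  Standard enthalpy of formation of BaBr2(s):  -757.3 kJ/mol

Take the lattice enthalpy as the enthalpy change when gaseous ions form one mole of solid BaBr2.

ΔHf° = 1·ΔHsub + 1·(ΣIE) + 1·D(Br2) + 2·EA + U
-757.3 = 1·(+180.0) + 1·(+1468.1) + 1·(+223.8) + 2·(-324.6) + U
U = -757.3 − (+1222.7) = -1980.0 kJ/mol

U = -1980.0 kJ/mol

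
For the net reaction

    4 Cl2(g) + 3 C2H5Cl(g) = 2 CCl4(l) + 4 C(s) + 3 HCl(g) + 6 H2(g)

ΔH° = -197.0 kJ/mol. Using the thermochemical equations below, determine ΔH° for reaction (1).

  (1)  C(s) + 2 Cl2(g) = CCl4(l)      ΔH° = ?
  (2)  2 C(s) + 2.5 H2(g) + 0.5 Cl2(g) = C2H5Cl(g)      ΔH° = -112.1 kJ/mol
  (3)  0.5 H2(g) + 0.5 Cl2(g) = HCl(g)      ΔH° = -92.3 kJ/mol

(1) × 2: contributes 2·x
(2) reversed and × 3: (-3)·(-112.1) = +336.3 kJ/mol
(3) × 3: (3)·(-92.3) = -276.9 kJ/mol
-197.0 = (+336.3) + (-276.9) + 2·x
x = (-197.0 − (+59.4)) / (2) = -128.2 kJ/mol

ΔH° = -128.2 kJ/mol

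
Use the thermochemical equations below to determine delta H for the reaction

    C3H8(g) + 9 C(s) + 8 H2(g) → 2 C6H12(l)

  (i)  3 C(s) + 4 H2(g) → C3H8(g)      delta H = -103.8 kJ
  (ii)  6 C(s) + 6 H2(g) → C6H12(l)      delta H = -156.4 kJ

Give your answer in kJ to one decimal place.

(i) reversed (C3H8(g) must end up as a reactant): +103.8 kJ
(ii) × 2 (scale by 2 for the 2 C6H12(l)): (2)·(-156.4) = -312.8 kJ
Combining the equations, delta H = (+103.8) + (-312.8) = -209.0 kJ

delta H = -209.0 kJ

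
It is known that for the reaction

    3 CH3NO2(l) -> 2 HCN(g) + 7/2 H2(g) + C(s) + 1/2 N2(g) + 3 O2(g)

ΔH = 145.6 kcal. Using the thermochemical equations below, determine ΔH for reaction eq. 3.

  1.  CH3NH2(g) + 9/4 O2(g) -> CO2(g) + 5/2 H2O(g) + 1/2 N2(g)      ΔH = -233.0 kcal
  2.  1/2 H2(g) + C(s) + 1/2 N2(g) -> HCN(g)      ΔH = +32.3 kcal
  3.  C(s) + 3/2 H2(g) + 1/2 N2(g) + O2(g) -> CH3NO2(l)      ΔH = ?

eq. 1: not needed.
eq. 2 × 2: (2)·(+32.3) = +64.6 kcal
eq. 3 reversed and × 3: contributes −3·x
+145.6 = (+64.6) − 3·x
x = (+145.6 − (+64.6)) / (-3) = -27.0 kcal

ΔH = -27.0 kcal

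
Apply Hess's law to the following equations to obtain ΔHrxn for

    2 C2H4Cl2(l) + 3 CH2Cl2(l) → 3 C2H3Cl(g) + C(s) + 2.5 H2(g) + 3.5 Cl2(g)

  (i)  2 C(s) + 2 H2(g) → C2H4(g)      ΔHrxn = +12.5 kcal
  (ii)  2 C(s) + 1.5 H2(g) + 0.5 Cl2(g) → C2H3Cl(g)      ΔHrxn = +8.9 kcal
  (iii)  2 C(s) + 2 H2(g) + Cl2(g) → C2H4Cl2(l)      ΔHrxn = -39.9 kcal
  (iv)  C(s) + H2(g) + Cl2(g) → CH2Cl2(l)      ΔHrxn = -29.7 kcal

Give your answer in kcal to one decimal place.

ΔHrxn = 195.6 kcal

(i): not needed (C2H4(g) appears nowhere else).
(ii) × 3 (×3 to match 3 C2H3Cl(g) in the target): (3)·(+8.9) = +26.7 kcal
(iii) reversed and × 2 (reverse to put C2H4Cl2(l) on the reactant side; ×2 to match 2 C2H4Cl2(l) in the target): (-2)·(-39.9) = +79.8 kcal
(iv) reversed and × 3 (CH2Cl2(l) must end up as a reactant; scale by 3 for the 3 CH2Cl2(l)): (-3)·(-29.7) = +89.1 kcal
Combining the equations, ΔHrxn = (3)·(+8.9) + (-2)·(-39.9) + (-3)·(-29.7) = 195.6 kcal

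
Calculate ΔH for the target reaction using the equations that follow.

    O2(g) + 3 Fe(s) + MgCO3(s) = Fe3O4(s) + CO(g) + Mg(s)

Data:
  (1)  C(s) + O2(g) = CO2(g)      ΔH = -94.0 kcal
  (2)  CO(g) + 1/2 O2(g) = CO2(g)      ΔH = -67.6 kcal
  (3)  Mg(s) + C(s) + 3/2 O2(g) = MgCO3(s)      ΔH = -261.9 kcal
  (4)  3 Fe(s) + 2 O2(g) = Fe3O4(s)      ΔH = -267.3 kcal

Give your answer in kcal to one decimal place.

ΔH = -31.8 kcal

(1) as written: -94.0 kcal
(2) reversed: +67.6 kcal
(3) reversed: +261.9 kcal
(4) as written: -267.3 kcal
ΔH = (1)·(-94.0) + (-1)·(-67.6) + (-1)·(-261.9) + (1)·(-267.3) = -31.8 kcal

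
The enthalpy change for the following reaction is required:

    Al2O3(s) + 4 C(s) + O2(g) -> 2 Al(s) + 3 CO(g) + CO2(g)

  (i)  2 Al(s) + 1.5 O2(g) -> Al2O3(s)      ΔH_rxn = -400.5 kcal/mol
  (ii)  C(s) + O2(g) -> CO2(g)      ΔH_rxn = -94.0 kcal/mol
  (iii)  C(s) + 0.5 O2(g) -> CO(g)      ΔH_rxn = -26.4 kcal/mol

(i) reversed (reverse to put Al2O3(s) on the reactant side): +400.5 kcal/mol
(ii) as written (CO2(g) already on the product side): -94.0 kcal/mol
(iii) × 3 (×3 to match 3 CO(g) in the target): (3)·(-26.4) = -79.2 kcal/mol
Combining the equations, ΔH_rxn = (-1)·(-400.5) + (1)·(-94.0) + (3)·(-26.4) = 227.3 kcal/mol

ΔH_rxn = 227.3 kcal/mol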